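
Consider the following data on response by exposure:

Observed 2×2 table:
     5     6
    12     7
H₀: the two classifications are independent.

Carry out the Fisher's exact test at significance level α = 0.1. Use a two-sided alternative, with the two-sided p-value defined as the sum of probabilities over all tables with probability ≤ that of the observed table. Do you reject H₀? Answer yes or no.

Margins: r₁=11, r₂=19, c₁=17, c₂=13, n=30
p_obs = C(11,5)·C(19,12)/C(30,17); sum pmf over tables with pmf ≤ p_obs
p-value (two-sided) = 0.45388
At α=0.1: p ≥ α → fail to reject H₀

reject H₀: no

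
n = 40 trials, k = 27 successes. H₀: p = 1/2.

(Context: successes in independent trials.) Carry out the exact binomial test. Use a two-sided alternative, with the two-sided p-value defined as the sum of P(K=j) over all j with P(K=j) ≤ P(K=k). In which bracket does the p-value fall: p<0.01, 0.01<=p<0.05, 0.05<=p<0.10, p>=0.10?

p-value bracket: 0.01<=p<0.05

Exact binomial: n=40, k=27, p₀=1/2=0.5000
P(X=j) = C(n,j)·p₀^j·(1−p₀)^(n−j); p = Σ P(X=j) over j with P(X=j) ≤ P(X=27)
p-value (two-sided) = 0.03848
→ bracket: 0.01<=p<0.05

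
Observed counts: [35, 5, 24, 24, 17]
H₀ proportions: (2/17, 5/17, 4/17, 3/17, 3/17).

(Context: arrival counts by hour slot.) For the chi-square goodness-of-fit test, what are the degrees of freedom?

degrees of freedom = 4

df = k − 1 = 5 − 1 = 4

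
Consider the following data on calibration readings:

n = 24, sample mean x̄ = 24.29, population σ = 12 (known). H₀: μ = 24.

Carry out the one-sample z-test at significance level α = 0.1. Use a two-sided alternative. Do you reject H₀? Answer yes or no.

SE = σ/√n = 12/√24 = 2.4495
z = (x̄−μ₀)/SE = (24.29−24)/2.4495 = 0.1184
p-value (two-sided) = 0.90576
At α=0.1: p ≥ α → fail to reject H₀

reject H₀: no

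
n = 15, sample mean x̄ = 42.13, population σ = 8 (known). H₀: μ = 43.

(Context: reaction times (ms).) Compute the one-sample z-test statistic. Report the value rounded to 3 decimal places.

SE = σ/√n = 8/√15 = 2.0656
z = (x̄−μ₀)/SE = (42.13−43)/2.0656 = -0.4212

test statistic = -0.421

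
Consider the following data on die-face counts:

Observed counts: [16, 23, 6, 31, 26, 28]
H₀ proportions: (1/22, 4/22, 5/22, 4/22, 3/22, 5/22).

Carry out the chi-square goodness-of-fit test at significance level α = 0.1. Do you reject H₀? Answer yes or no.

n = 130; E_i = n·p_i = [5.91, 23.64, 29.55, 23.64, 17.73, 29.55]
χ² = (16−5.91)²/5.91 + (23−23.64)²/23.64 + (6−29.55)²/29.55 + (31−23.64)²/23.64 + (26−17.73)²/17.73 + (28−29.55)²/29.55 = 42.2487
df = 5
p-value (upper-tail) = 0.00000
At α=0.1: p < α → reject H₀

reject H₀: yes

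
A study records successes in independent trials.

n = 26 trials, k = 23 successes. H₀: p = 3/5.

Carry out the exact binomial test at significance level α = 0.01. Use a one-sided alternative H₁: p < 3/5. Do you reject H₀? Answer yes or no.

Exact binomial: n=26, k=23, p₀=3/5=0.6000
P(X≤23) from Σ C(n,i)·p₀^i·(1−p₀)^(n−i)
p-value (one-sided, H₁ less) = 0.99972
At α=0.01: p ≥ α → fail to reject H₀

reject H₀: no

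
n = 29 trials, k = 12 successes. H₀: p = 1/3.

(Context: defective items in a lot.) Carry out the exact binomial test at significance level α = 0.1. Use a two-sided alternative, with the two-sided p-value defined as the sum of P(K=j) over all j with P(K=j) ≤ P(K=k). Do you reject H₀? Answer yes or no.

Exact binomial: n=29, k=12, p₀=1/3=0.3333
P(X=j) = C(n,j)·p₀^j·(1−p₀)^(n−j); p = Σ P(X=j) over j with P(X=j) ≤ P(X=12)
p-value (two-sided) = 0.43066
At α=0.1: p ≥ α → fail to reject H₀

reject H₀: no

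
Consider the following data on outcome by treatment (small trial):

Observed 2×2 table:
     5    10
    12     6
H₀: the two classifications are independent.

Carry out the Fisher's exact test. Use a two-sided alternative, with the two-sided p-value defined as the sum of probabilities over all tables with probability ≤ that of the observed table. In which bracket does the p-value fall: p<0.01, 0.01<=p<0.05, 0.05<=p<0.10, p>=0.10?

Margins: r₁=15, r₂=18, c₁=17, c₂=16, n=33
p_obs = C(15,5)·C(18,12)/C(33,17); sum pmf over tables with pmf ≤ p_obs
p-value (two-sided) = 0.08441
→ bracket: 0.05<=p<0.10

p-value bracket: 0.05<=p<0.10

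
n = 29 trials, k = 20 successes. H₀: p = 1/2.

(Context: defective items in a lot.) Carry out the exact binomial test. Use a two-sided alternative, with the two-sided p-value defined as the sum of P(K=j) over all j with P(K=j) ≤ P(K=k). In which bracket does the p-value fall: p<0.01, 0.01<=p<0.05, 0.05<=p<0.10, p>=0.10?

p-value bracket: 0.05<=p<0.10

Exact binomial: n=29, k=20, p₀=1/2=0.5000
P(X=j) = C(n,j)·p₀^j·(1−p₀)^(n−j); p = Σ P(X=j) over j with P(X=j) ≤ P(X=20)
p-value (two-sided) = 0.06143
→ bracket: 0.05<=p<0.10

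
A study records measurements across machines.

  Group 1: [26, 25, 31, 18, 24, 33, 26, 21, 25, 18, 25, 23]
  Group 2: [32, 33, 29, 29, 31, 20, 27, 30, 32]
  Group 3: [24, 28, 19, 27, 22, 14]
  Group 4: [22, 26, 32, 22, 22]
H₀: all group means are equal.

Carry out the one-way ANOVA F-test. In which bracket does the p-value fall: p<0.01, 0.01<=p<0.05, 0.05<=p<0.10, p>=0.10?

p-value bracket: 0.01<=p<0.05

Group means [24.58, 29.22, 22.33, 24.80], grand mean 25.500
SSB = Σnᵢ(x̄ᵢ−x̄)² = 197.394; SSW = ΣΣ(x−x̄ᵢ)² = 556.606
MSB = 197.394/3 = 65.7981; MSW = 556.606/28 = 19.8788
F = MSB/MSW = 3.3100
df = (3, 28)
p-value (upper-tail) = 0.03441
→ bracket: 0.01<=p<0.05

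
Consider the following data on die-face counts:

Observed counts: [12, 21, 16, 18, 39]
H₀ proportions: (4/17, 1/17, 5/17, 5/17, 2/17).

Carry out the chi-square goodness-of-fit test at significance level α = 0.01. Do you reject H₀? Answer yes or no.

reject H₀: yes

n = 106; E_i = n·p_i = [24.94, 6.24, 31.18, 31.18, 12.47]
χ² = (12−24.94)²/24.94 + (21−6.24)²/6.24 + (16−31.18)²/31.18 + (18−31.18)²/31.18 + (39−12.47)²/12.47 = 111.0708
df = 4
p-value (upper-tail) = 0.00000
At α=0.01: p < α → reject H₀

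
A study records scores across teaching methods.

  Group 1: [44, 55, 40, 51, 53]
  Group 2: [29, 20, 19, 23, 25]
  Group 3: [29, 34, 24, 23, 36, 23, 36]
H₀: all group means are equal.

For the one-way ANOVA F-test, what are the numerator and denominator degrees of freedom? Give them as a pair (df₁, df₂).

degrees of freedom = [2, 14]

k = 3 groups, N = 17 total
df = (k−1, N−k) = (3−1, 17−3) = (2, 14)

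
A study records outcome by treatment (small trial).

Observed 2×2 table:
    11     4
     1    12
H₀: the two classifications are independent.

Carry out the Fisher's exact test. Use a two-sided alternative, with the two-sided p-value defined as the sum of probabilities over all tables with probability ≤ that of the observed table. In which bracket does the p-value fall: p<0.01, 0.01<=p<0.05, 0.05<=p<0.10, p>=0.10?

p-value bracket: p<0.01

Margins: r₁=15, r₂=13, c₁=12, c₂=16, n=28
p_obs = C(15,11)·C(13,1)/C(28,12); sum pmf over tables with pmf ≤ p_obs
p-value (two-sided) = 0.00064
→ bracket: p<0.01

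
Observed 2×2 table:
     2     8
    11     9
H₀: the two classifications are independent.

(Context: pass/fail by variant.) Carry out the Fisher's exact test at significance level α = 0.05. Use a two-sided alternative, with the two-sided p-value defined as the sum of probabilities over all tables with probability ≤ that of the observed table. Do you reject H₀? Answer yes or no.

Margins: r₁=10, r₂=20, c₁=13, c₂=17, n=30
p_obs = C(10,2)·C(20,11)/C(30,13); sum pmf over tables with pmf ≤ p_obs
p-value (two-sided) = 0.11935
At α=0.05: p ≥ α → fail to reject H₀

reject H₀: no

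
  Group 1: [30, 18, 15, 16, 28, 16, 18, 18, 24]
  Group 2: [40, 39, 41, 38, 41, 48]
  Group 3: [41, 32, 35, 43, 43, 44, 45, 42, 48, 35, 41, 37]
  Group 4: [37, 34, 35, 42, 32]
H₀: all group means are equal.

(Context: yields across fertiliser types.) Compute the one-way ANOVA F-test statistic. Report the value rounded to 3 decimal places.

Group means [20.33, 41.17, 40.50, 36.00], grand mean 34.250
SSB = Σnᵢ(x̄ᵢ−x̄)² = 2514.167; SSW = ΣΣ(x−x̄ᵢ)² = 617.833
MSB = 2514.167/3 = 838.0556; MSW = 617.833/28 = 22.0655
F = MSB/MSW = 37.9804
df = (3, 28)

test statistic = 37.980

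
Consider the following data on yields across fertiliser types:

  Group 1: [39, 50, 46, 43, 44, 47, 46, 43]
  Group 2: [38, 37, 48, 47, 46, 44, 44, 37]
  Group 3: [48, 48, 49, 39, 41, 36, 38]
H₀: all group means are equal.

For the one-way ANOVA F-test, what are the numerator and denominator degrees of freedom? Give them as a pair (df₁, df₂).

degrees of freedom = [2, 20]

k = 3 groups, N = 23 total
df = (k−1, N−k) = (3−1, 23−3) = (2, 20)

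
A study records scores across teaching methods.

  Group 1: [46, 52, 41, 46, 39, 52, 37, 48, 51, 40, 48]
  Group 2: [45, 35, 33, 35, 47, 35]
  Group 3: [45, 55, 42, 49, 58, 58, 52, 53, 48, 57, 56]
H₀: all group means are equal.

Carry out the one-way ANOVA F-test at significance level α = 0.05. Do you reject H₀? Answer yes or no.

reject H₀: yes

Group means [45.45, 38.33, 52.09], grand mean 46.536
SSB = Σnᵢ(x̄ᵢ−x̄)² = 755.995; SSW = ΣΣ(x−x̄ᵢ)² = 770.970
MSB = 755.995/2 = 377.9973; MSW = 770.970/25 = 30.8388
F = MSB/MSW = 12.2572
df = (2, 25)
p-value (upper-tail) = 0.00020
At α=0.05: p < α → reject H₀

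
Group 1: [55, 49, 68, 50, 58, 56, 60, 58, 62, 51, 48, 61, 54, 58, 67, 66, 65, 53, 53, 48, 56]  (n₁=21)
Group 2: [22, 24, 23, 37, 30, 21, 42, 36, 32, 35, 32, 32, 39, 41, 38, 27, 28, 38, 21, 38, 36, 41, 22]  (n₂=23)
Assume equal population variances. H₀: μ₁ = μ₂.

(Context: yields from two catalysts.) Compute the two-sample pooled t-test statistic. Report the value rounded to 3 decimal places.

test statistic = 12.333

x̄₁=56.952, s₁=6.233, n₁=21
x̄₂=31.957, s₂=7.125, n₂=23
s_p² = [20·6.233² + 22·7.125²]/42 = 45.0931
SE = √(s_p²·(1/21+1/23)) = 2.0268
t = (56.952−31.957)/2.0268 = 12.3328
df = 42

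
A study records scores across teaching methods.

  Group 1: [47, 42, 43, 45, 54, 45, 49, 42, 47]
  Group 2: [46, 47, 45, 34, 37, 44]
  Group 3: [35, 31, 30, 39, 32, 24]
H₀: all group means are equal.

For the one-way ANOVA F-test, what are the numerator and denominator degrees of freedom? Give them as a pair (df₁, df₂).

k = 3 groups, N = 21 total
df = (k−1, N−k) = (3−1, 21−3) = (2, 18)

degrees of freedom = [2, 18]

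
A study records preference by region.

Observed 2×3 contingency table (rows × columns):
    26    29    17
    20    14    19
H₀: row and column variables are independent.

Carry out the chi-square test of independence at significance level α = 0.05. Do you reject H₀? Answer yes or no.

reject H₀: no

Row totals [72, 53], col totals [46, 43, 36], n=125
χ² = (26−26.50)²/26.50 + (29−24.77)²/24.77 + (17−20.74)²/20.74 + (20−19.50)²/19.50 + (14−18.23)²/18.23 + (19−15.26)²/15.26 = 3.3149
df = 2
p-value (upper-tail) = 0.19063
At α=0.05: p ≥ α → fail to reject H₀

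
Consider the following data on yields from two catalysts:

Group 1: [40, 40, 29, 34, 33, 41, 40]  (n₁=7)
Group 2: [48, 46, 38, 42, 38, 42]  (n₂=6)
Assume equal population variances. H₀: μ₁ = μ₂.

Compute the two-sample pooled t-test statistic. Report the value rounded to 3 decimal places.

x̄₁=36.714, s₁=4.680, n₁=7
x̄₂=42.333, s₂=4.082, n₂=6
s_p² = [6·4.680² + 5·4.082²]/11 = 19.5238
SE = √(s_p²·(1/7+1/6)) = 2.4583
t = (36.714−42.333)/2.4583 = -2.2858
df = 11

test statistic = -2.286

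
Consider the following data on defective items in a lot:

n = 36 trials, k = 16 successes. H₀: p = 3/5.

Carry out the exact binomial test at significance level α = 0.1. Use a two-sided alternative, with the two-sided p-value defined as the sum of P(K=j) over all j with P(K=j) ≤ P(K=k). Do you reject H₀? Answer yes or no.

Exact binomial: n=36, k=16, p₀=3/5=0.6000
P(X=j) = C(n,j)·p₀^j·(1−p₀)^(n−j); p = Σ P(X=j) over j with P(X=j) ≤ P(X=16)
p-value (two-sided) = 0.06228
At α=0.1: p < α → reject H₀

reject H₀: yes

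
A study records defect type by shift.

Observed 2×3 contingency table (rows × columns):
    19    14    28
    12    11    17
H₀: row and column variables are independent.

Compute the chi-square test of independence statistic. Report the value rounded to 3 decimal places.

Row totals [61, 40], col totals [31, 25, 45], n=101
χ² = (19−18.72)²/18.72 + (14−15.10)²/15.10 + (28−27.18)²/27.18 + (12−12.28)²/12.28 + (11−9.90)²/9.90 + (17−17.82)²/17.82 = 0.2751
df = 2

test statistic = 0.275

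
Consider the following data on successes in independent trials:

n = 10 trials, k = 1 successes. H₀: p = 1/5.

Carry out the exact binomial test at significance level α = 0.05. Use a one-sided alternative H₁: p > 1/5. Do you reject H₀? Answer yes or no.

reject H₀: no

Exact binomial: n=10, k=1, p₀=1/5=0.2000
P(X≥1) from Σ C(n,i)·p₀^i·(1−p₀)^(n−i)
p-value (one-sided, H₁ greater) = 0.89263
At α=0.05: p ≥ α → fail to reject H₀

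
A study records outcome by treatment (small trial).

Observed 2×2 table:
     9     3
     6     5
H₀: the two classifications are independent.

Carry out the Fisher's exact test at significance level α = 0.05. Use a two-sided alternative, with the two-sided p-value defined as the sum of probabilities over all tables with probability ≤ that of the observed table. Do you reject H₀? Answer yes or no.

reject H₀: no

Margins: r₁=12, r₂=11, c₁=15, c₂=8, n=23
p_obs = C(12,9)·C(11,6)/C(23,15); sum pmf over tables with pmf ≤ p_obs
p-value (two-sided) = 0.40032
At α=0.05: p ≥ α → fail to reject H₀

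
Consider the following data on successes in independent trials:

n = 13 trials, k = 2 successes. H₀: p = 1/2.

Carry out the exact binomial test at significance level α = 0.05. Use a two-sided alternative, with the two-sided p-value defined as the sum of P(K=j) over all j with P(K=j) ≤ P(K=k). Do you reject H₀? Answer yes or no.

Exact binomial: n=13, k=2, p₀=1/2=0.5000
P(X=j) = C(n,j)·p₀^j·(1−p₀)^(n−j); p = Σ P(X=j) over j with P(X=j) ≤ P(X=2)
p-value (two-sided) = 0.02246
At α=0.05: p < α → reject H₀

reject H₀: yes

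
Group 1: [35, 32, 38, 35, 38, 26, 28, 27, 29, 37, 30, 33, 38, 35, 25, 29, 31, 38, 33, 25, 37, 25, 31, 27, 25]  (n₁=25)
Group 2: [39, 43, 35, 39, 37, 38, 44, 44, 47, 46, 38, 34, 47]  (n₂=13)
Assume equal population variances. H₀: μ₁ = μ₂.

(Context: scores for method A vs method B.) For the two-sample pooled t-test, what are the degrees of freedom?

degrees of freedom = 36

df = n₁ + n₂ − 2 = 25 + 13 − 2 = 36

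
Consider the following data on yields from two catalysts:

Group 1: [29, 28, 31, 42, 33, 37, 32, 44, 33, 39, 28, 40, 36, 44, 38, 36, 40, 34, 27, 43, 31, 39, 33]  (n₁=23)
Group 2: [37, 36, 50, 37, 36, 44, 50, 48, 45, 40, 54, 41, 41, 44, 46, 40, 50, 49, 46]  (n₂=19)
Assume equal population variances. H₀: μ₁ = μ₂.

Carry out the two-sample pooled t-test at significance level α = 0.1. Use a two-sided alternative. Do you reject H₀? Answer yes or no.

x̄₁=35.522, s₁=5.299, n₁=23
x̄₂=43.895, s₂=5.446, n₂=19
s_p² = [22·5.299² + 18·5.446²]/40 = 28.7882
SE = √(s_p²·(1/23+1/19)) = 1.6634
t = (35.522−43.895)/1.6634 = -5.0337
df = 40
p-value (two-sided) = 0.00001
At α=0.1: p < α → reject H₀

reject H₀: yes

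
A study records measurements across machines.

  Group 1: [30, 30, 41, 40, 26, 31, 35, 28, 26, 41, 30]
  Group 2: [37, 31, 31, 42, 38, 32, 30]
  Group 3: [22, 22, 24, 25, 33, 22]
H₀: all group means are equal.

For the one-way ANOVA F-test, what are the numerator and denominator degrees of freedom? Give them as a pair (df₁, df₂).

degrees of freedom = [2, 21]

k = 3 groups, N = 24 total
df = (k−1, N−k) = (3−1, 24−3) = (2, 21)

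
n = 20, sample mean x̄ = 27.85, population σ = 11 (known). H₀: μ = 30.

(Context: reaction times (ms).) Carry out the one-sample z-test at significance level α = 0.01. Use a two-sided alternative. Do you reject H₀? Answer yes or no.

SE = σ/√n = 11/√20 = 2.4597
z = (x̄−μ₀)/SE = (27.85−30)/2.4597 = -0.8741
p-value (two-sided) = 0.38206
At α=0.01: p ≥ α → fail to reject H₀

reject H₀: no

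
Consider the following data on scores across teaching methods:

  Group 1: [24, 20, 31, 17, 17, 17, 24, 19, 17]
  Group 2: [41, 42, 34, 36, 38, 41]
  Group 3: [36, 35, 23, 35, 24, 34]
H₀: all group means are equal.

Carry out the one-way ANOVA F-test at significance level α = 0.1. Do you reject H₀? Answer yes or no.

reject H₀: yes

Group means [20.67, 38.67, 31.17], grand mean 28.810
SSB = Σnᵢ(x̄ᵢ−x̄)² = 1213.071; SSW = ΣΣ(x−x̄ᵢ)² = 416.167
MSB = 1213.071/2 = 606.5357; MSW = 416.167/18 = 23.1204
F = MSB/MSW = 26.2338
df = (2, 18)
p-value (upper-tail) = 0.00000
At α=0.1: p < α → reject H₀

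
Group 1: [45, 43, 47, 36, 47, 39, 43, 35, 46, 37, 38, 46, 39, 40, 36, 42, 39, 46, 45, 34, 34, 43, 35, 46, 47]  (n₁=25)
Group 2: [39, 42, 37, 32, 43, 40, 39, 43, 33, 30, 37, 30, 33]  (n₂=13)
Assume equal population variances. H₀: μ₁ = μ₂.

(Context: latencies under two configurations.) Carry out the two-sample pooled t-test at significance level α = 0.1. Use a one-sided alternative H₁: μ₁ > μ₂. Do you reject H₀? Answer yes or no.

x̄₁=41.120, s₁=4.613, n₁=25
x̄₂=36.769, s₂=4.729, n₂=13
s_p² = [24·4.613² + 12·4.729²]/36 = 21.6374
SE = √(s_p²·(1/25+1/13)) = 1.5906
t = (41.120−36.769)/1.5906 = 2.7354
df = 36
p-value (one-sided, H₁ greater) = 0.00481
At α=0.1: p < α → reject H₀

reject H₀: yes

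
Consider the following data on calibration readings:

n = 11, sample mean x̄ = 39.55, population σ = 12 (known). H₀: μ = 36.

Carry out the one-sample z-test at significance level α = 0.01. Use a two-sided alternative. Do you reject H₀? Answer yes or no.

SE = σ/√n = 12/√11 = 3.6181
z = (x̄−μ₀)/SE = (39.55−36)/3.6181 = 0.9812
p-value (two-sided) = 0.32651
At α=0.01: p ≥ α → fail to reject H₀

reject H₀: no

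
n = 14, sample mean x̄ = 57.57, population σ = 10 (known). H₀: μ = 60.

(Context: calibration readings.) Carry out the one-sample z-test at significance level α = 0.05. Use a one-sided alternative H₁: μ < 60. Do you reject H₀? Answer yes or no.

reject H₀: no

SE = σ/√n = 10/√14 = 2.6726
z = (x̄−μ₀)/SE = (57.57−60)/2.6726 = -0.9092
p-value (one-sided, H₁ less) = 0.18162
At α=0.05: p ≥ α → fail to reject H₀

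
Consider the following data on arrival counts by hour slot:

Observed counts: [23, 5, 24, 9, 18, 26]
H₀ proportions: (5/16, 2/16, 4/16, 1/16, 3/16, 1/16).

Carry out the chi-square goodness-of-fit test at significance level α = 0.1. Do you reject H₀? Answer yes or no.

n = 105; E_i = n·p_i = [32.81, 13.12, 26.25, 6.56, 19.69, 6.56]
χ² = (23−32.81)²/32.81 + (5−13.12)²/13.12 + (24−26.25)²/26.25 + (9−6.56)²/6.56 + (18−19.69)²/19.69 + (26−6.56)²/6.56 = 66.7790
df = 5
p-value (upper-tail) = 0.00000
At α=0.1: p < α → reject H₀

reject H₀: yes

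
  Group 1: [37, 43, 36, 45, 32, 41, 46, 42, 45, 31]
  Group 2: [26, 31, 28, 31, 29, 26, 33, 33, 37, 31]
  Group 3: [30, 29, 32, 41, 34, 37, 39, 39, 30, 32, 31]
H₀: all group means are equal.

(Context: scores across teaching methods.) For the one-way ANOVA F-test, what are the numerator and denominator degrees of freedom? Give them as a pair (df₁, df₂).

k = 3 groups, N = 31 total
df = (k−1, N−k) = (3−1, 31−3) = (2, 28)

degrees of freedom = [2, 28]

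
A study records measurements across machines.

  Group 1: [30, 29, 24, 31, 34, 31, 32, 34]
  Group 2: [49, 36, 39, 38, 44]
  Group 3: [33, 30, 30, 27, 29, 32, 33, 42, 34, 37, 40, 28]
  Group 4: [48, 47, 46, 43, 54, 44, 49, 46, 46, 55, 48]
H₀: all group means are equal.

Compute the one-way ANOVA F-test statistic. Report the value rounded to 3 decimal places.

test statistic = 35.032

Group means [30.62, 41.20, 32.92, 47.82], grand mean 38.111
SSB = Σnᵢ(x̄ᵢ−x̄)² = 1856.328; SSW = ΣΣ(x−x̄ᵢ)² = 565.228
MSB = 1856.328/3 = 618.7758; MSW = 565.228/32 = 17.6634
F = MSB/MSW = 35.0316
df = (3, 32)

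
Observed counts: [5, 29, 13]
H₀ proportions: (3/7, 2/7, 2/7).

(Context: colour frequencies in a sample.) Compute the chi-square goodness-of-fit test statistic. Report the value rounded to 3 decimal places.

test statistic = 29.454

n = 47; E_i = n·p_i = [20.14, 13.43, 13.43]
χ² = (5−20.14)²/20.14 + (29−13.43)²/13.43 + (13−13.43)²/13.43 = 29.4539
df = 2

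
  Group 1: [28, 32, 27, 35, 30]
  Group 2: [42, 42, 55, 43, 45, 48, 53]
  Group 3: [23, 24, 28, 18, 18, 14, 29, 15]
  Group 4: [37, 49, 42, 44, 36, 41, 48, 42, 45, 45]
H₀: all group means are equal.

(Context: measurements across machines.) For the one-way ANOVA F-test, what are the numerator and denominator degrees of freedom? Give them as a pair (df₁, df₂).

degrees of freedom = [3, 26]

k = 4 groups, N = 30 total
df = (k−1, N−k) = (4−1, 30−4) = (3, 26)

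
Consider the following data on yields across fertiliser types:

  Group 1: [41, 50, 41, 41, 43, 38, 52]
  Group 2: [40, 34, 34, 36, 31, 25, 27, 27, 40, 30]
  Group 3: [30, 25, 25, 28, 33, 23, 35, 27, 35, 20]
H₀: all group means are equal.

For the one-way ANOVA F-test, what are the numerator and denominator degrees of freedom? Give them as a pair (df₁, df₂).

degrees of freedom = [2, 24]

k = 3 groups, N = 27 total
df = (k−1, N−k) = (3−1, 27−3) = (2, 24)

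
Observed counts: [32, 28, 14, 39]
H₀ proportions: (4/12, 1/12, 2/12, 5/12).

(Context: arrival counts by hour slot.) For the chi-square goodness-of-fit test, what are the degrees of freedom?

degrees of freedom = 3

df = k − 1 = 4 − 1 = 3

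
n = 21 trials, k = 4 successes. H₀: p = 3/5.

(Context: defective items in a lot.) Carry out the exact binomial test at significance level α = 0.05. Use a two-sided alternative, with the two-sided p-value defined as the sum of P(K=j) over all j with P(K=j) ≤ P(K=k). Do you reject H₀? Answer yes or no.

reject H₀: yes

Exact binomial: n=21, k=4, p₀=3/5=0.6000
P(X=j) = C(n,j)·p₀^j·(1−p₀)^(n−j); p = Σ P(X=j) over j with P(X=j) ≤ P(X=4)
p-value (two-sided) = 0.00018
At α=0.05: p < α → reject H₀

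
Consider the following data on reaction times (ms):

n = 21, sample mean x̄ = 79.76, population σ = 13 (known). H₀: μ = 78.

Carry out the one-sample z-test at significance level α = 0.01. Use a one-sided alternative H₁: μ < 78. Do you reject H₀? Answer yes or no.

reject H₀: no

SE = σ/√n = 13/√21 = 2.8368
z = (x̄−μ₀)/SE = (79.76−78)/2.8368 = 0.6204
p-value (one-sided, H₁ less) = 0.73251
At α=0.01: p ≥ α → fail to reject H₀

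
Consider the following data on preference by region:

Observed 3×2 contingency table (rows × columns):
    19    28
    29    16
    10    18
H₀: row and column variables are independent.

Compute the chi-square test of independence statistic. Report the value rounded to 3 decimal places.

Row totals [47, 45, 28], col totals [58, 62], n=120
χ² = (19−22.72)²/22.72 + (28−24.28)²/24.28 + (29−21.75)²/21.75 + (16−23.25)²/23.25 + (10−13.53)²/13.53 + (18−14.47)²/14.47 = 7.6398
df = 2

test statistic = 7.640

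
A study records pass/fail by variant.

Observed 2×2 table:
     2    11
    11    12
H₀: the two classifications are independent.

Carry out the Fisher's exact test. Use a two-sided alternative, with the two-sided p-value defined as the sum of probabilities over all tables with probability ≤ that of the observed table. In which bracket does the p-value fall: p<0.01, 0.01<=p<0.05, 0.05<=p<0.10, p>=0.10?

p-value bracket: 0.05<=p<0.10

Margins: r₁=13, r₂=23, c₁=13, c₂=23, n=36
p_obs = C(13,2)·C(23,11)/C(36,13); sum pmf over tables with pmf ≤ p_obs
p-value (two-sided) = 0.07545
→ bracket: 0.05<=p<0.10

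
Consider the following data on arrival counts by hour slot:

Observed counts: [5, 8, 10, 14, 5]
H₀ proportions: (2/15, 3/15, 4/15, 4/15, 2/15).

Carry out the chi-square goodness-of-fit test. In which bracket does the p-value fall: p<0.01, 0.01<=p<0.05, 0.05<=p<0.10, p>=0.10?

n = 42; E_i = n·p_i = [5.60, 8.40, 11.20, 11.20, 5.60]
χ² = (5−5.60)²/5.60 + (8−8.40)²/8.40 + (10−11.20)²/11.20 + (14−11.20)²/11.20 + (5−5.60)²/5.60 = 0.9762
df = 4
p-value (upper-tail) = 0.91338
→ bracket: p>=0.10

p-value bracket: p>=0.10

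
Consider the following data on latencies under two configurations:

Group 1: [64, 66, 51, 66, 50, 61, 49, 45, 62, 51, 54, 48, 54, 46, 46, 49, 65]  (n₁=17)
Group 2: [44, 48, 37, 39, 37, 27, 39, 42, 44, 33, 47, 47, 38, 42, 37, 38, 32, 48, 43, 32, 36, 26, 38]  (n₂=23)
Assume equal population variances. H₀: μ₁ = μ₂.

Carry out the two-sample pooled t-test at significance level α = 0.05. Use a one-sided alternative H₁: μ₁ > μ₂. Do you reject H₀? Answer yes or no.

reject H₀: yes

x̄₁=54.529, s₁=7.690, n₁=17
x̄₂=38.870, s₂=6.196, n₂=23
s_p² = [16·7.690² + 22·6.196²]/38 = 47.1275
SE = √(s_p²·(1/17+1/23)) = 2.1957
t = (54.529−38.870)/2.1957 = 7.1320
df = 38
p-value (one-sided, H₁ greater) = 0.00000
At α=0.05: p < α → reject H₀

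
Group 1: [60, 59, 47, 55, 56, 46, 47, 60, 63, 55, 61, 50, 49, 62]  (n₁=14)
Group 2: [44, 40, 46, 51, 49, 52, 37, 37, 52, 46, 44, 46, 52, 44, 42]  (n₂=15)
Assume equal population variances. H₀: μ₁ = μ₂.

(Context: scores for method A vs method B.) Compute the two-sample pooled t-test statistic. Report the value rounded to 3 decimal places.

x̄₁=55.000, s₁=6.114, n₁=14
x̄₂=45.467, s₂=5.097, n₂=15
s_p² = [13·6.114² + 14·5.097²]/27 = 31.4716
SE = √(s_p²·(1/14+1/15)) = 2.0847
t = (55.000−45.467)/2.0847 = 4.5729
df = 27

test statistic = 4.573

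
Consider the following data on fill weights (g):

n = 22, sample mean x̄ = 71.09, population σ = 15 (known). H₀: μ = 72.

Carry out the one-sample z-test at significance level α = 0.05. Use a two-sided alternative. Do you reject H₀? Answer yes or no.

reject H₀: no

SE = σ/√n = 15/√22 = 3.1980
z = (x̄−μ₀)/SE = (71.09−72)/3.1980 = -0.2846
p-value (two-sided) = 0.77599
At α=0.05: p ≥ α → fail to reject H₀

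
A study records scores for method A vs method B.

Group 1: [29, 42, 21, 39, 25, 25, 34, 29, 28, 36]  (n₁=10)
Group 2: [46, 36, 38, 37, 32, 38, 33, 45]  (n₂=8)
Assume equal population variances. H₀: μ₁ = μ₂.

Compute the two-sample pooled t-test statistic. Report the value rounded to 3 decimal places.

test statistic = -2.551

x̄₁=30.800, s₁=6.730, n₁=10
x̄₂=38.125, s₂=5.055, n₂=8
s_p² = [9·6.730² + 7·5.055²]/16 = 36.6547
SE = √(s_p²·(1/10+1/8)) = 2.8718
t = (30.800−38.125)/2.8718 = -2.5507
df = 16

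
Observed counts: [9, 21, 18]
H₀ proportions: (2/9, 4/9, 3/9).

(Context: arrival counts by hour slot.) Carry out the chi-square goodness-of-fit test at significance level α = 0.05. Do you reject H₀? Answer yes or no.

n = 48; E_i = n·p_i = [10.67, 21.33, 16.00]
χ² = (9−10.67)²/10.67 + (21−21.33)²/21.33 + (18−16.00)²/16.00 = 0.5156
df = 2
p-value (upper-tail) = 0.77274
At α=0.05: p ≥ α → fail to reject H₀

reject H₀: no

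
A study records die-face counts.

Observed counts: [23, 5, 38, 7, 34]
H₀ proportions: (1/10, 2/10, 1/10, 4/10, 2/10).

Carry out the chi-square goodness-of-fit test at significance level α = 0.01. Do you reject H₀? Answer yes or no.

n = 107; E_i = n·p_i = [10.70, 21.40, 10.70, 42.80, 21.40]
χ² = (23−10.70)²/10.70 + (5−21.40)²/21.40 + (38−10.70)²/10.70 + (7−42.80)²/42.80 + (34−21.40)²/21.40 = 133.7243
df = 4
p-value (upper-tail) = 0.00000
At α=0.01: p < α → reject H₀

reject H₀: yes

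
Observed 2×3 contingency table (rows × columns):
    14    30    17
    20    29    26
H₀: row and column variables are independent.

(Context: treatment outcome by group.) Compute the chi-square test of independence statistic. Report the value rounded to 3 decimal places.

test statistic = 1.535

Row totals [61, 75], col totals [34, 59, 43], n=136
χ² = (14−15.25)²/15.25 + (30−26.46)²/26.46 + (17−19.29)²/19.29 + (20−18.75)²/18.75 + (29−32.54)²/32.54 + (26−23.71)²/23.71 = 1.5346
df = 2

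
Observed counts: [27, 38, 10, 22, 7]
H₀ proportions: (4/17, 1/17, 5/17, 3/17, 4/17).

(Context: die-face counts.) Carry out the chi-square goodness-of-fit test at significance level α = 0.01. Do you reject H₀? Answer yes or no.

reject H₀: yes

n = 104; E_i = n·p_i = [24.47, 6.12, 30.59, 18.35, 24.47]
χ² = (27−24.47)²/24.47 + (38−6.12)²/6.12 + (10−30.59)²/30.59 + (22−18.35)²/18.35 + (7−24.47)²/24.47 = 193.4728
df = 4
p-value (upper-tail) = 0.00000
At α=0.01: p < α → reject H₀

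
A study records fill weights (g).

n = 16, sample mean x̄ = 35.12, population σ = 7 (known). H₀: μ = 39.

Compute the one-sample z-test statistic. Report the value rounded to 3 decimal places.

test statistic = -2.217

SE = σ/√n = 7/√16 = 1.7500
z = (x̄−μ₀)/SE = (35.12−39)/1.7500 = -2.2171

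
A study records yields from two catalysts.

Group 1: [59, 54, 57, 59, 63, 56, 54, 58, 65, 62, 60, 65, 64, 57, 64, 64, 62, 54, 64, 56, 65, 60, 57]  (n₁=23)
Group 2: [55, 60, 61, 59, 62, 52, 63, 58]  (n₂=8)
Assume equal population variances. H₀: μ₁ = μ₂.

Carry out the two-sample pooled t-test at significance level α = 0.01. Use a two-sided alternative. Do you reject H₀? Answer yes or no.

x̄₁=59.957, s₁=3.867, n₁=23
x̄₂=58.750, s₂=3.694, n₂=8
s_p² = [22·3.867² + 7·3.694²]/29 = 14.6364
SE = √(s_p²·(1/23+1/8)) = 1.5703
t = (59.957−58.750)/1.5703 = 0.7683
df = 29
p-value (two-sided) = 0.44851
At α=0.01: p ≥ α → fail to reject H₀

reject H₀: no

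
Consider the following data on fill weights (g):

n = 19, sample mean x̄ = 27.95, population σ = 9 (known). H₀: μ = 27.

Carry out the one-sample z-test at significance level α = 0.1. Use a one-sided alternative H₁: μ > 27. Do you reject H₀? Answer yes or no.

SE = σ/√n = 9/√19 = 2.0647
z = (x̄−μ₀)/SE = (27.95−27)/2.0647 = 0.4601
p-value (one-sided, H₁ greater) = 0.32272
At α=0.1: p ≥ α → fail to reject H₀

reject H₀: no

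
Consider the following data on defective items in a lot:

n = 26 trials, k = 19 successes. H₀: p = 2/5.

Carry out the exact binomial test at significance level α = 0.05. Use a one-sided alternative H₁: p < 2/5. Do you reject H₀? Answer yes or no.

reject H₀: no

Exact binomial: n=26, k=19, p₀=2/5=0.4000
P(X≤19) from Σ C(n,i)·p₀^i·(1−p₀)^(n−i)
p-value (one-sided, H₁ less) = 0.99986
At α=0.05: p ≥ α → fail to reject H₀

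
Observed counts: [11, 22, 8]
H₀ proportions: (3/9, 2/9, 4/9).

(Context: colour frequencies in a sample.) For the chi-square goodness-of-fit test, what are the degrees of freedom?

degrees of freedom = 2

df = k − 1 = 3 − 1 = 2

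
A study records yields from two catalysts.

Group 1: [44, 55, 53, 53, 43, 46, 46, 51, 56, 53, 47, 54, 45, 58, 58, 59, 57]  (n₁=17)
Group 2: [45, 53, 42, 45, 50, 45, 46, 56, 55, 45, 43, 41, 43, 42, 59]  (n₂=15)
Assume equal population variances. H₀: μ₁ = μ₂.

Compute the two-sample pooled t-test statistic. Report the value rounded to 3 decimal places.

x̄₁=51.647, s₁=5.408, n₁=17
x̄₂=47.333, s₂=5.778, n₂=15
s_p² = [16·5.408² + 14·5.778²]/30 = 31.1739
SE = √(s_p²·(1/17+1/15)) = 1.9779
t = (51.647−47.333)/1.9779 = 2.1810
df = 30

test statistic = 2.181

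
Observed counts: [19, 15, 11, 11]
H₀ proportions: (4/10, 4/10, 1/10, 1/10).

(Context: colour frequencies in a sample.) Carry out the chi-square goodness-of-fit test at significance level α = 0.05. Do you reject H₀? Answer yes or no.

n = 56; E_i = n·p_i = [22.40, 22.40, 5.60, 5.60]
χ² = (19−22.40)²/22.40 + (15−22.40)²/22.40 + (11−5.60)²/5.60 + (11−5.60)²/5.60 = 13.3750
df = 3
p-value (upper-tail) = 0.00389
At α=0.05: p < α → reject H₀

reject H₀: yes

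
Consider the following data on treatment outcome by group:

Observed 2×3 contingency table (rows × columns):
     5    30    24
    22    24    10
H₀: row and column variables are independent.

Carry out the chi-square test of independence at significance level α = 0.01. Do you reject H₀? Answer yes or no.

reject H₀: yes

Row totals [59, 56], col totals [27, 54, 34], n=115
χ² = (5−13.85)²/13.85 + (30−27.70)²/27.70 + (24−17.44)²/17.44 + (22−13.15)²/13.15 + (24−26.30)²/26.30 + (10−16.56)²/16.56 = 17.0684
df = 2
p-value (upper-tail) = 0.00020
At α=0.01: p < α → reject H₀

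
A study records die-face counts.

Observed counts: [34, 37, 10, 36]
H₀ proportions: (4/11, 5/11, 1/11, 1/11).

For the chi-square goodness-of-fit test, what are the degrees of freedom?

degrees of freedom = 3

df = k − 1 = 4 − 1 = 3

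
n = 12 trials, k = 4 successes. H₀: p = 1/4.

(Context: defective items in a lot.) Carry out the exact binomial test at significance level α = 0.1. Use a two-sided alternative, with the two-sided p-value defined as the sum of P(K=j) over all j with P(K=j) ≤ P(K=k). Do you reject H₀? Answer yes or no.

Exact binomial: n=12, k=4, p₀=1/4=0.2500
P(X=j) = C(n,j)·p₀^j·(1−p₀)^(n−j); p = Σ P(X=j) over j with P(X=j) ≤ P(X=4)
p-value (two-sided) = 0.50960
At α=0.1: p ≥ α → fail to reject H₀

reject H₀: no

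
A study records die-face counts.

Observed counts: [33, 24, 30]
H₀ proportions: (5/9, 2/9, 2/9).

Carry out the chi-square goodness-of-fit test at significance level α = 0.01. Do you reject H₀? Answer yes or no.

reject H₀: yes

n = 87; E_i = n·p_i = [48.33, 19.33, 19.33]
χ² = (33−48.33)²/48.33 + (24−19.33)²/19.33 + (30−19.33)²/19.33 = 11.8759
df = 2
p-value (upper-tail) = 0.00264
At α=0.01: p < α → reject H₀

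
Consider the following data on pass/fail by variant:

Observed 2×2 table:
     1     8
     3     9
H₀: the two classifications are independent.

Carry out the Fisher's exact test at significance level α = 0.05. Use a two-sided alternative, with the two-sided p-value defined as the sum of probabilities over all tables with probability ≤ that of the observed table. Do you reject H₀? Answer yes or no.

Margins: r₁=9, r₂=12, c₁=4, c₂=17, n=21
p_obs = C(9,1)·C(12,3)/C(21,4); sum pmf over tables with pmf ≤ p_obs
p-value (two-sided) = 0.60301
At α=0.05: p ≥ α → fail to reject H₀

reject H₀: no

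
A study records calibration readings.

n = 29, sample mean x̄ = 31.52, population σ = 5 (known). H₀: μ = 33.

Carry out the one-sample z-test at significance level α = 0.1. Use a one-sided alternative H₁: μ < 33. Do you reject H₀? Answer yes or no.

reject H₀: yes

SE = σ/√n = 5/√29 = 0.9285
z = (x̄−μ₀)/SE = (31.52−33)/0.9285 = -1.5940
p-value (one-sided, H₁ less) = 0.05547
At α=0.1: p < α → reject H₀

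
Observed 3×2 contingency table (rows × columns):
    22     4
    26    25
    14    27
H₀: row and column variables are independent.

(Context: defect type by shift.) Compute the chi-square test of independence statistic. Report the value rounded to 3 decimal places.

Row totals [26, 51, 41], col totals [62, 56], n=118
χ² = (22−13.66)²/13.66 + (4−12.34)²/12.34 + (26−26.80)²/26.80 + (25−24.20)²/24.20 + (14−21.54)²/21.54 + (27−19.46)²/19.46 = 16.3403
df = 2

test statistic = 16.340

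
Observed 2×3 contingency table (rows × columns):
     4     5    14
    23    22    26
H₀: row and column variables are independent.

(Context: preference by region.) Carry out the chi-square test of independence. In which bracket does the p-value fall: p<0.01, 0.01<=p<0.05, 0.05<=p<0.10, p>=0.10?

Row totals [23, 71], col totals [27, 27, 40], n=94
χ² = (4−6.61)²/6.61 + (5−6.61)²/6.61 + (14−9.79)²/9.79 + (23−20.39)²/20.39 + (22−20.39)²/20.39 + (26−30.21)²/30.21 = 4.2793
df = 2
p-value (upper-tail) = 0.11770
→ bracket: p>=0.10

p-value bracket: p>=0.10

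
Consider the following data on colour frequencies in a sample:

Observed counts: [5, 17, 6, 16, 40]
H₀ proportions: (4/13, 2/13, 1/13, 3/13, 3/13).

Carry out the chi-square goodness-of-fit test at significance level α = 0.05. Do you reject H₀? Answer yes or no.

reject H₀: yes

n = 84; E_i = n·p_i = [25.85, 12.92, 6.46, 19.38, 19.38]
χ² = (5−25.85)²/25.85 + (17−12.92)²/12.92 + (6−6.46)²/6.46 + (16−19.38)²/19.38 + (40−19.38)²/19.38 = 40.6478
df = 4
p-value (upper-tail) = 0.00000
At α=0.05: p < α → reject H₀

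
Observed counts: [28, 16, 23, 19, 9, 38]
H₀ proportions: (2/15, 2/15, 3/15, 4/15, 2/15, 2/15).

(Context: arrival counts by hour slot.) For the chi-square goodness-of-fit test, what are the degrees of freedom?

degrees of freedom = 5

df = k − 1 = 6 − 1 = 5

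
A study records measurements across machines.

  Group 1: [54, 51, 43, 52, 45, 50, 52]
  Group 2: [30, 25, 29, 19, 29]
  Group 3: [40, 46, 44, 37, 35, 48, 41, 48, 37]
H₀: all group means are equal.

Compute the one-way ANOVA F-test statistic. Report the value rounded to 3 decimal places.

test statistic = 37.863

Group means [49.57, 26.40, 41.78], grand mean 40.714
SSB = Σnᵢ(x̄ᵢ−x̄)² = 1583.816; SSW = ΣΣ(x−x̄ᵢ)² = 376.470
MSB = 1583.816/2 = 791.9079; MSW = 376.470/18 = 20.9150
F = MSB/MSW = 37.8632
df = (2, 18)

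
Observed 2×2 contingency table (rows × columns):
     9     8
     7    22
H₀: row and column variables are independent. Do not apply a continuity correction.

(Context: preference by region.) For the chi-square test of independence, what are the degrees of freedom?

degrees of freedom = 1

df = (r−1)(c−1) = (2−1)·(2−1) = 1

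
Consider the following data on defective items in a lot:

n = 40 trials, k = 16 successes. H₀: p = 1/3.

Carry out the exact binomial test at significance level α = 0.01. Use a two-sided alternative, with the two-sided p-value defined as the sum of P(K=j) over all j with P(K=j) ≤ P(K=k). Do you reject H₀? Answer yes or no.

reject H₀: no

Exact binomial: n=40, k=16, p₀=1/3=0.3333
P(X=j) = C(n,j)·p₀^j·(1−p₀)^(n−j); p = Σ P(X=j) over j with P(X=j) ≤ P(X=16)
p-value (two-sided) = 0.40260
At α=0.01: p ≥ α → fail to reject H₀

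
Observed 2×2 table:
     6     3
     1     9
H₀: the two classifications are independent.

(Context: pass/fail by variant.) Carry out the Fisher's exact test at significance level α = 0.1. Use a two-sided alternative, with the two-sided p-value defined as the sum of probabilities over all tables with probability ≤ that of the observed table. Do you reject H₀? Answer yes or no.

Margins: r₁=9, r₂=10, c₁=7, c₂=12, n=19
p_obs = C(9,6)·C(10,1)/C(19,7); sum pmf over tables with pmf ≤ p_obs
p-value (two-sided) = 0.01977
At α=0.1: p < α → reject H₀

reject H₀: yes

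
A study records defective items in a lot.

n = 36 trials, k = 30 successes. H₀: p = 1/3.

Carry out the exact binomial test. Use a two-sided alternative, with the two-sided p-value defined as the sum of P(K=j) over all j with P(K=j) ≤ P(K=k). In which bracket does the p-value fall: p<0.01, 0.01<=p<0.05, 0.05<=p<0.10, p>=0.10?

p-value bracket: p<0.01

Exact binomial: n=36, k=30, p₀=1/3=0.3333
P(X=j) = C(n,j)·p₀^j·(1−p₀)^(n−j); p = Σ P(X=j) over j with P(X=j) ≤ P(X=30)
p-value (two-sided) = 0.00000
→ bracket: p<0.01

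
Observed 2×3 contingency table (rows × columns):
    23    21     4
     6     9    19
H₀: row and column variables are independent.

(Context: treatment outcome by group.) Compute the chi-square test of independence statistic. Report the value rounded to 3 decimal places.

Row totals [48, 34], col totals [29, 30, 23], n=82
χ² = (23−16.98)²/16.98 + (21−17.56)²/17.56 + (4−13.46)²/13.46 + (6−12.02)²/12.02 + (9−12.44)²/12.44 + (19−9.54)²/9.54 = 22.8232
df = 2

test statistic = 22.823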